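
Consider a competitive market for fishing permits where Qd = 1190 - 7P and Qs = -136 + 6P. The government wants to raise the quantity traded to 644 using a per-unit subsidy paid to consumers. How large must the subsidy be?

At Q = 644, invert demand for the buyer price: Pb = (1190 − 644)/7 = 78; invert supply for the seller price: Ps = (644 − (-136))/6 = 130.
The subsidy must fill the gap: s = Ps − Pb = 130 − 78 = 52.

Required subsidy s = 52 per unit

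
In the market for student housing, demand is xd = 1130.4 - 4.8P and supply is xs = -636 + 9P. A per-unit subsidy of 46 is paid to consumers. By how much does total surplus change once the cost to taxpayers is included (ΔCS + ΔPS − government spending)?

Net change in total surplus = -3312

Pre-subsidy: 1130.4 - 4.8P = -636 + 9P gives P* = 128, x* = 516.
With the rebate, buyers effectively pay Pb = Ps − 46, where Ps is the price sellers receive.
Demand in terms of Ps becomes xd = 1130.4 − 4.8(Ps − 46) = 1351.2 - 4.8Ps. Setting this equal to supply: 1351.2 - 4.8Ps = -636 + 9Ps, so Ps = 144.
Buyers pay Pb = 144 − 46 = 98; x' = -636 + 9·144 = 660.
ΔCS = ½(516 + 660)(128 − 98) = 17640; ΔPS = ½(516 + 660)(144 − 128) = 9408.
Government spending = 46 × 660 = 30360.
Net change = 17640 + 9408 − 30360 = -3312. The loss equals the DWL triangle ½·46·144.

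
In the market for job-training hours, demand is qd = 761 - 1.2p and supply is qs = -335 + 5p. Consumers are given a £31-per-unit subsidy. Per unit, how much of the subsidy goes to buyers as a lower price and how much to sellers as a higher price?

Pre-subsidy: 761 - 1.2p = -335 + 5p gives p* = 5480/31, q* = 17015/31.
With the rebate, buyers effectively pay pb = ps − 31, where ps is the price sellers receive.
Demand in terms of ps becomes qd = 761 − 1.2(ps − 31) = 798.2 - 1.2ps. Setting this equal to supply: 798.2 - 1.2ps = -335 + 5ps, so ps = 5666/31.
Buyers pay pb = 5666/31 − 31 = 4705/31; q' = -335 + 5·(5666/31) = 17945/31.
Buyers' price falls by p* − pb = 5480/31 − 4705/31 = 25; sellers' price rises by ps − p* = 5666/31 − 5480/31 = 6.

Buyers gain £25 per unit; sellers gain £6 per unit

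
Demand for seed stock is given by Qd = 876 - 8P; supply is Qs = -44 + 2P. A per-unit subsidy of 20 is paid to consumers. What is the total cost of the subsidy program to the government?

Pre-subsidy: 876 - 8P = -44 + 2P gives P* = 92, Q* = 140.
With the rebate, buyers effectively pay Pb = Ps − 20, where Ps is the price sellers receive.
Demand in terms of Ps becomes Qd = 876 − 8(Ps − 20) = 1036 - 8Ps. Setting this equal to supply: 1036 - 8Ps = -44 + 2Ps, so Ps = 108.
Buyers pay Pb = 108 − 20 = 88; Q' = -44 + 2·108 = 172.
Government outlay = subsidy × quantity = 20 × 172 = 3440.

Government cost = 3440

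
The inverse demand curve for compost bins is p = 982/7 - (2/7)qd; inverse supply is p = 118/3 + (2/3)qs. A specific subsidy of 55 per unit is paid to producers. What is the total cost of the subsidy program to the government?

Government cost = 9006.25

Pre-subsidy: 982/7 - (2/7)q = 118/3 + (2/3)q gives q* = 106 and p* = 110.
With the subsidy, sellers receive ps = pb + 55 for each unit, where pb is the price buyers pay.
On the curves, pb = 982/7 - (2/7)q and ps = 118/3 + (2/3)q; the wedge ps − pb = 55 gives 118/3 + (2/3)q − (982/7 - (2/7)q) = 55, so q' = 163.75.
Then pb = 982/7 − (2/7)·163.75 = 93.5 and ps = 118/3 + (2/3)·163.75 = 148.5.
Government outlay = subsidy × quantity = 55 × 163.75 = 9006.25.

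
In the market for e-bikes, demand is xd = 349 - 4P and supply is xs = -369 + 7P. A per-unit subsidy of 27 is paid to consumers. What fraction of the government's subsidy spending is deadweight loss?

DWL / government spending = 378/1723

Pre-subsidy: 349 - 4P = -369 + 7P gives P* = 718/11, x* = 967/11.
With the rebate, buyers effectively pay Pb = Ps − 27, where Ps is the price sellers receive.
Demand in terms of Ps becomes xd = 349 − 4(Ps − 27) = 457 - 4Ps. Setting this equal to supply: 457 - 4Ps = -369 + 7Ps, so Ps = 826/11.
Buyers pay Pb = 826/11 − 27 = 529/11; x' = -369 + 7·(826/11) = 1723/11.
ΔCS = ½(967/11 + 1723/11)(718/11 − 529/11) = 254205/121; ΔPS = ½(967/11 + 1723/11)(826/11 − 718/11) = 145260/121.
Government spending = 27 × 1723/11 = 46521/11.
DWL = ½ × 27 × (1723/11 − 967/11) = 10206/11; fraction = (10206/11) / (46521/11) = 378/1723.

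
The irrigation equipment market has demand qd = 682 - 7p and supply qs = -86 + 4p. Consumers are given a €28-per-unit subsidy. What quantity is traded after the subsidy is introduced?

Pre-subsidy: 682 - 7p = -86 + 4p gives p* = 768/11, q* = 2126/11.
With the rebate, buyers effectively pay pb = ps − 28, where ps is the price sellers receive.
Demand in terms of ps becomes qd = 682 − 7(ps − 28) = 878 - 7ps. Setting this equal to supply: 878 - 7ps = -86 + 4ps, so ps = 964/11.
Buyers pay pb = 964/11 − 28 = 656/11; q' = -86 + 4·(964/11) = 2910/11.

q' = 2910/11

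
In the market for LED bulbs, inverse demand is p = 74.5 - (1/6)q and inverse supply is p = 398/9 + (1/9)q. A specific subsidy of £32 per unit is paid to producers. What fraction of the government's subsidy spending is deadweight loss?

Pre-subsidy: 74.5 - (1/6)q = 398/9 + (1/9)q gives q* = 109 and p* = 169/3.
With the subsidy, sellers receive ps = pb + 32 for each unit, where pb is the price buyers pay.
On the curves, pb = 74.5 - (1/6)q and ps = 398/9 + (1/9)q; the wedge ps − pb = 32 gives 398/9 + (1/9)q − (74.5 - (1/6)q) = 32, so q' = 224.2.
Then pb = 74.5 − (1/6)·224.2 = 557/15 and ps = 398/9 + (1/9)·224.2 = 1037/15.
ΔCS = ½(109 + 224.2)(169/3 − 557/15) = 3198.72; ΔPS = ½(109 + 224.2)(1037/15 − 169/3) = 2132.48.
Government spending = 32 × 224.2 = 7174.4.
DWL = ½ × 32 × (224.2 − 109) = 1843.2; fraction = 1843.2 / 7174.4 = 288/1121.

DWL / government spending = 288/1121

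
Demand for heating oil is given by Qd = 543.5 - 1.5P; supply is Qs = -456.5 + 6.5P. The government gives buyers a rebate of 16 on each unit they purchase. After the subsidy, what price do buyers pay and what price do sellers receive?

Buyers pay 112; sellers receive 128

Pre-subsidy: 543.5 - 1.5P = -456.5 + 6.5P gives P* = 125, Q* = 356.
With the rebate, buyers effectively pay Pb = Ps − 16, where Ps is the price sellers receive.
Demand in terms of Ps becomes Qd = 543.5 − 1.5(Ps − 16) = 567.5 - 1.5Ps. Setting this equal to supply: 567.5 - 1.5Ps = -456.5 + 6.5Ps, so Ps = 128.
Buyers pay Pb = 128 − 16 = 112; Q' = -456.5 + 6.5·128 = 375.5.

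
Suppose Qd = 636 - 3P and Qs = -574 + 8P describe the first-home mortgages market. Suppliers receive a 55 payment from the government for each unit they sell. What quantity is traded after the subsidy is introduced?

Q' = 426

Pre-subsidy: 636 - 3P = -574 + 8P gives P* = 110, Q* = 306.
With the subsidy, sellers receive Ps = Pb + 55 for each unit, where Pb is the price buyers pay.
Supply in terms of Pb becomes Qs = -574 + 8(Pb + 55) = -134 + 8Pb. Setting this equal to demand: 636 - 3Pb = -134 + 8Pb, so Pb = 70.
Sellers receive Ps = 70 + 55 = 125; Q' = 636 − 3·70 = 426.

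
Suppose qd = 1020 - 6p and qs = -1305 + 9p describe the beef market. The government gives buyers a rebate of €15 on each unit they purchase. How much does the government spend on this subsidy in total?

Government cost = €2160

Pre-subsidy: 1020 - 6p = -1305 + 9p gives p* = 155, q* = 90.
With the rebate, buyers effectively pay pb = ps − 15, where ps is the price sellers receive.
Demand in terms of ps becomes qd = 1020 − 6(ps − 15) = 1110 - 6ps. Setting this equal to supply: 1110 - 6ps = -1305 + 9ps, so ps = 161.
Buyers pay pb = 161 − 15 = 146; q' = -1305 + 9·161 = 144.
Government outlay = subsidy × quantity = 15 × 144 = 2160.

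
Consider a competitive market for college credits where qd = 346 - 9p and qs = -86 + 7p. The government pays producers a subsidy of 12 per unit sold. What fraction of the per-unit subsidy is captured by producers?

Producer share = 0.5625

Pre-subsidy: 346 - 9p = -86 + 7p gives p* = 27, q* = 103.
With the subsidy, sellers receive ps = pb + 12 for each unit, where pb is the price buyers pay.
Supply in terms of pb becomes qs = -86 + 7(pb + 12) = -2 + 7pb. Setting this equal to demand: 346 - 9pb = -2 + 7pb, so pb = 21.75.
Sellers receive ps = 21.75 + 12 = 33.75; q' = 346 − 9·21.75 = 150.25.
Buyers' price falls by p* − pb = 27 − 21.75 = 5.25; sellers' price rises by ps − p* = 33.75 − 27 = 6.75.
So producers capture 6.75/12 = 0.5625 of each unit of subsidy.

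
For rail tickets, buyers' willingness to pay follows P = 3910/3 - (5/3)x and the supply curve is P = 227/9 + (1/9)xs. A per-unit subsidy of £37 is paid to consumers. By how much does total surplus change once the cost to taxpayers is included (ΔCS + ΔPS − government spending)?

Pre-subsidy: 3910/3 - (5/3)x = 227/9 + (1/9)x gives x* = 718.9375 and P* = 5045/48.
With the rebate, buyers effectively pay Pb = Ps − 37, where Ps is the price sellers receive.
On the curves, Pb = 3910/3 - (5/3)x and Ps = 227/9 + (1/9)x; the wedge Ps − Pb = 37 gives 227/9 + (1/9)x − (3910/3 - (5/3)x) = 37, so x' = 739.75.
Then Pb = 3910/3 − (5/3)·739.75 = 845/12 and Ps = 227/9 + (1/9)·739.75 = 1289/12.
ΔCS = ½(718.9375 + 739.75)(5045/48 − 845/12) = 25299.111328125; ΔPS = ½(718.9375 + 739.75)(1289/12 − 5045/48) = 1686.607421875.
Government spending = 37 × 739.75 = 27370.75.
Net change = 25299.111328125 + 1686.607421875 − 27370.75 = -385.03125. The loss equals the DWL triangle ½·37·20.8125.

Net change in total surplus = -£385.03125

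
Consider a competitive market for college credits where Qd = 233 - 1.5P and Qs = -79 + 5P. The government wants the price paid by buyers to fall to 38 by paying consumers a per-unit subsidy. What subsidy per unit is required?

At a buyer price of 38, quantity demanded is 233 − 1.5·38 = 176.
Sellers supply 176 only when they receive Ps with -79 + 5·Ps = 176, i.e. Ps = 51.
s = Ps − Pb = 51 − 38 = 13.

Required subsidy s = 13 per unit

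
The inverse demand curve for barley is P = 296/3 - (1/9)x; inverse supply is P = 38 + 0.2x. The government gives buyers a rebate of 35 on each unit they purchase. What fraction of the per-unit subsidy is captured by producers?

Producer share = 9/14

Pre-subsidy: 296/3 - (1/9)x = 38 + 0.2x gives x* = 195 and P* = 77.
With the rebate, buyers effectively pay Pb = Ps − 35, where Ps is the price sellers receive.
On the curves, Pb = 296/3 - (1/9)x and Ps = 38 + 0.2x; the wedge Ps − Pb = 35 gives 38 + 0.2x − (296/3 - (1/9)x) = 35, so x' = 307.5.
Then Pb = 296/3 − (1/9)·307.5 = 64.5 and Ps = 38 + 0.2·307.5 = 99.5.
Buyers' price falls by P* − Pb = 77 − 64.5 = 12.5; sellers' price rises by Ps − P* = 99.5 − 77 = 22.5.
So producers capture 22.5/35 = 9/14 of each unit of subsidy.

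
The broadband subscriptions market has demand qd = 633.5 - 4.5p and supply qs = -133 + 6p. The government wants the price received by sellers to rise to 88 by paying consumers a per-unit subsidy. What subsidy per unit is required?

At a seller price of 88, quantity supplied is -133 + 6·88 = 395.
Buyers absorb 395 only when they pay pb with 633.5 − 4.5·pb = 395, i.e. pb = 53.
s = ps − pb = 88 − 53 = 35.

Required subsidy s = 35 per unit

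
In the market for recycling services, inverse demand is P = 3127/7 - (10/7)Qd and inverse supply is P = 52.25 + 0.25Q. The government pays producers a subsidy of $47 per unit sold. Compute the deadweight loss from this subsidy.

Pre-subsidy: 3127/7 - (10/7)Q = 52.25 + 0.25Q gives Q* = 235 and P* = 111.
With the subsidy, sellers receive Ps = Pb + 47 for each unit, where Pb is the price buyers pay.
On the curves, Pb = 3127/7 - (10/7)Q and Ps = 52.25 + 0.25Q; the wedge Ps − Pb = 47 gives 52.25 + 0.25Q − (3127/7 - (10/7)Q) = 47, so Q' = 263.
Then Pb = 3127/7 − (10/7)·263 = 71 and Ps = 52.25 + 0.25·263 = 118.
The subsidy expands output by 263 − 235 = 28 past the efficient level; on those units the gap between marginal cost and willingness to pay runs from 0 up to 47.
DWL = ½ × 47 × 28 = 658.

Deadweight loss = $658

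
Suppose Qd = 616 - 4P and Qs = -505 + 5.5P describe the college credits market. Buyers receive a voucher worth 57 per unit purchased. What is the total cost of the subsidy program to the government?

Pre-subsidy: 616 - 4P = -505 + 5.5P gives P* = 118, Q* = 144.
With the rebate, buyers effectively pay Pb = Ps − 57, where Ps is the price sellers receive.
Demand in terms of Ps becomes Qd = 616 − 4(Ps − 57) = 844 - 4Ps. Setting this equal to supply: 844 - 4Ps = -505 + 5.5Ps, so Ps = 142.
Buyers pay Pb = 142 − 57 = 85; Q' = -505 + 5.5·142 = 276.
Government outlay = subsidy × quantity = 57 × 276 = 15732.

Government cost = 15732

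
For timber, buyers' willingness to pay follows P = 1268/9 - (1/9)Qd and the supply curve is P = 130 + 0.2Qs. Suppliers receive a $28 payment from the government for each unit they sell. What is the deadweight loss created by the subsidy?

Deadweight loss = $1260

Pre-subsidy: 1268/9 - (1/9)Q = 130 + 0.2Q gives Q* = 35 and P* = 137.
With the subsidy, sellers receive Ps = Pb + 28 for each unit, where Pb is the price buyers pay.
On the curves, Pb = 1268/9 - (1/9)Q and Ps = 130 + 0.2Q; the wedge Ps − Pb = 28 gives 130 + 0.2Q − (1268/9 - (1/9)Q) = 28, so Q' = 125.
Then Pb = 1268/9 − (1/9)·125 = 127 and Ps = 130 + 0.2·125 = 155.
The subsidy expands output by 125 − 35 = 90 past the efficient level; on those units the gap between marginal cost and willingness to pay runs from 0 up to 28.
DWL = ½ × 28 × 90 = 1260.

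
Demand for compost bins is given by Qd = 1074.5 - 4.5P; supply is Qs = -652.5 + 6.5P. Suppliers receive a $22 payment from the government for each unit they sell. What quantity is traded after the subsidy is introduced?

Q' = 426.5

Pre-subsidy: 1074.5 - 4.5P = -652.5 + 6.5P gives P* = 157, Q* = 368.
With the subsidy, sellers receive Ps = Pb + 22 for each unit, where Pb is the price buyers pay.
Supply in terms of Pb becomes Qs = -652.5 + 6.5(Pb + 22) = -509.5 + 6.5Pb. Setting this equal to demand: 1074.5 - 4.5Pb = -509.5 + 6.5Pb, so Pb = 144.
Sellers receive Ps = 144 + 22 = 166; Q' = 1074.5 − 4.5·144 = 426.5.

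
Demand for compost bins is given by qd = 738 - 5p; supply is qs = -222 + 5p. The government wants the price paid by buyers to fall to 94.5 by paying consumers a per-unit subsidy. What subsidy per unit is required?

Required subsidy s = 3 per unit

At a buyer price of 94.5, quantity demanded is 738 − 5·94.5 = 265.5.
Sellers supply 265.5 only when they receive ps with -222 + 5·ps = 265.5, i.e. ps = 97.5.
s = ps − pb = 97.5 − 94.5 = 3.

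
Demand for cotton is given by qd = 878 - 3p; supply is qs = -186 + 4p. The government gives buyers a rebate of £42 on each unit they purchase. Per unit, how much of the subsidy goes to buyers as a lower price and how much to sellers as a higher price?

Pre-subsidy: 878 - 3p = -186 + 4p gives p* = 152, q* = 422.
With the rebate, buyers effectively pay pb = ps − 42, where ps is the price sellers receive.
Demand in terms of ps becomes qd = 878 − 3(ps − 42) = 1004 - 3ps. Setting this equal to supply: 1004 - 3ps = -186 + 4ps, so ps = 170.
Buyers pay pb = 170 − 42 = 128; q' = -186 + 4·170 = 494.
Buyers' price falls by p* − pb = 152 − 128 = 24; sellers' price rises by ps − p* = 170 − 152 = 18.

Buyers gain £24 per unit; sellers gain £18 per unit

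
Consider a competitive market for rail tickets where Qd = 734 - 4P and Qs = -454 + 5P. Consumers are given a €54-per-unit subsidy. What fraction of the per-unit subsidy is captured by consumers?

Consumer share = 5/9

Pre-subsidy: 734 - 4P = -454 + 5P gives P* = 132, Q* = 206.
With the rebate, buyers effectively pay Pb = Ps − 54, where Ps is the price sellers receive.
Demand in terms of Ps becomes Qd = 734 − 4(Ps − 54) = 950 - 4Ps. Setting this equal to supply: 950 - 4Ps = -454 + 5Ps, so Ps = 156.
Buyers pay Pb = 156 − 54 = 102; Q' = -454 + 5·156 = 326.
Buyers' price falls by P* − Pb = 132 − 102 = 30; sellers' price rises by Ps − P* = 156 − 132 = 24.
So consumers capture 30/54 = 5/9 of each unit of subsidy.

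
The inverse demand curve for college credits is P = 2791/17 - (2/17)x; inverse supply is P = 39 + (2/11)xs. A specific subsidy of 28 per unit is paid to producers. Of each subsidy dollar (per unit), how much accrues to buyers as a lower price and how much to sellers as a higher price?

Buyers gain 11 per unit; sellers gain 17 per unit

Pre-subsidy: 2791/17 - (2/17)x = 39 + (2/11)x gives x* = 418 and P* = 115.
With the subsidy, sellers receive Ps = Pb + 28 for each unit, where Pb is the price buyers pay.
On the curves, Pb = 2791/17 - (2/17)x and Ps = 39 + (2/11)x; the wedge Ps − Pb = 28 gives 39 + (2/11)x − (2791/17 - (2/17)x) = 28, so x' = 511.5.
Then Pb = 2791/17 − (2/17)·511.5 = 104 and Ps = 39 + (2/11)·511.5 = 132.
Buyers' price falls by P* − Pb = 115 − 104 = 11; sellers' price rises by Ps − P* = 132 − 115 = 17.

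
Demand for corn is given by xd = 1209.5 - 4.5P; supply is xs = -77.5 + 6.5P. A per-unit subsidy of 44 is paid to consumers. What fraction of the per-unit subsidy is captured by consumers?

Consumer share = 13/22

Pre-subsidy: 1209.5 - 4.5P = -77.5 + 6.5P gives P* = 117, x* = 683.
With the rebate, buyers effectively pay Pb = Ps − 44, where Ps is the price sellers receive.
Demand in terms of Ps becomes xd = 1209.5 − 4.5(Ps − 44) = 1407.5 - 4.5Ps. Setting this equal to supply: 1407.5 - 4.5Ps = -77.5 + 6.5Ps, so Ps = 135.
Buyers pay Pb = 135 − 44 = 91; x' = -77.5 + 6.5·135 = 800.
Buyers' price falls by P* − Pb = 117 − 91 = 26; sellers' price rises by Ps − P* = 135 − 117 = 18.
So consumers capture 26/44 = 13/22 of each unit of subsidy.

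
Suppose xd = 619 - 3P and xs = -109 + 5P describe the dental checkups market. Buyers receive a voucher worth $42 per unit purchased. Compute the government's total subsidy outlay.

Government cost = $17839.5

Pre-subsidy: 619 - 3P = -109 + 5P gives P* = 91, x* = 346.
With the rebate, buyers effectively pay Pb = Ps − 42, where Ps is the price sellers receive.
Demand in terms of Ps becomes xd = 619 − 3(Ps − 42) = 745 - 3Ps. Setting this equal to supply: 745 - 3Ps = -109 + 5Ps, so Ps = 106.75.
Buyers pay Pb = 106.75 − 42 = 64.75; x' = -109 + 5·106.75 = 424.75.
Government outlay = subsidy × quantity = 42 × 424.75 = 17839.5.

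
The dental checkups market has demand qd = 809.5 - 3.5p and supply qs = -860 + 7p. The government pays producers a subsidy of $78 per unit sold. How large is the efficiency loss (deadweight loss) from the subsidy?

Deadweight loss = $7098

Pre-subsidy: 809.5 - 3.5p = -860 + 7p gives p* = 159, q* = 253.
With the subsidy, sellers receive ps = pb + 78 for each unit, where pb is the price buyers pay.
Supply in terms of pb becomes qs = -860 + 7(pb + 78) = -314 + 7pb. Setting this equal to demand: 809.5 - 3.5pb = -314 + 7pb, so pb = 107.
Sellers receive ps = 107 + 78 = 185; q' = 809.5 − 3.5·107 = 435.
The subsidy expands output by 435 − 253 = 182 past the efficient level; on those units the gap between marginal cost and willingness to pay runs from 0 up to 78.
DWL = ½ × 78 × 182 = 7098.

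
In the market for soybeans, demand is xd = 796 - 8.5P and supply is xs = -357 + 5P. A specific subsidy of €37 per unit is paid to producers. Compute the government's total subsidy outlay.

Pre-subsidy: 796 - 8.5P = -357 + 5P gives P* = 2306/27, x* = 1891/27.
With the subsidy, sellers receive Ps = Pb + 37 for each unit, where Pb is the price buyers pay.
Supply in terms of Pb becomes xs = -357 + 5(Pb + 37) = -172 + 5Pb. Setting this equal to demand: 796 - 8.5Pb = -172 + 5Pb, so Pb = 1936/27.
Sellers receive Ps = 1936/27 + 37 = 2935/27; x' = 796 − 8.5·(1936/27) = 5036/27.
Government outlay = subsidy × quantity = 37 × 5036/27 = 186332/27.

Government cost = 186332/27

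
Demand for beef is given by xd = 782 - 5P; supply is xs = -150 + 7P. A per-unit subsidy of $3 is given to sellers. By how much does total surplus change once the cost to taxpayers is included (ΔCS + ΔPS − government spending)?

Net change in total surplus = -$13.125

Pre-subsidy: 782 - 5P = -150 + 7P gives P* = 233/3, x* = 1181/3.
With the subsidy, sellers receive Ps = Pb + 3 for each unit, where Pb is the price buyers pay.
Supply in terms of Pb becomes xs = -150 + 7(Pb + 3) = -129 + 7Pb. Setting this equal to demand: 782 - 5Pb = -129 + 7Pb, so Pb = 911/12.
Sellers receive Ps = 911/12 + 3 = 947/12; x' = 782 − 5·(911/12) = 4829/12.
ΔCS = ½(1181/3 + 4829/12)(233/3 − 911/12) = 66871/96; ΔPS = ½(1181/3 + 4829/12)(947/12 − 233/3) = 47765/96.
Government spending = 3 × 4829/12 = 1207.25.
Net change = 66871/96 + 47765/96 − 1207.25 = -13.125. The loss equals the DWL triangle ½·3·8.75.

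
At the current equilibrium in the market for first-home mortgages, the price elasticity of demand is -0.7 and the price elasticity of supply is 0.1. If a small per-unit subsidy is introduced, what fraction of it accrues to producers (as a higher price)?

Producer share = 0.875

For a small subsidy around the equilibrium, the benefit split depends on the relative slopes, which at a point are proportional to the elasticities.
Buyer share = εs/(εs + |εd|) = 0.1/(0.1 + 0.7) = 0.125; seller share = |εd|/(εs + |εd|) = 0.875.
So producers capture 0.875 of the subsidy.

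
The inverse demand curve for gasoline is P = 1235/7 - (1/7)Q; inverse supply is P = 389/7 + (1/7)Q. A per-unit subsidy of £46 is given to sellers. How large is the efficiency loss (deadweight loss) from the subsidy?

Pre-subsidy: 1235/7 - (1/7)Q = 389/7 + (1/7)Q gives Q* = 423 and P* = 116.
With the subsidy, sellers receive Ps = Pb + 46 for each unit, where Pb is the price buyers pay.
On the curves, Pb = 1235/7 - (1/7)Q and Ps = 389/7 + (1/7)Q; the wedge Ps − Pb = 46 gives 389/7 + (1/7)Q − (1235/7 - (1/7)Q) = 46, so Q' = 584.
Then Pb = 1235/7 − (1/7)·584 = 93 and Ps = 389/7 + (1/7)·584 = 139.
The subsidy expands output by 584 − 423 = 161 past the efficient level; on those units the gap between marginal cost and willingness to pay runs from 0 up to 46.
DWL = ½ × 46 × 161 = 3703.

Deadweight loss = £3703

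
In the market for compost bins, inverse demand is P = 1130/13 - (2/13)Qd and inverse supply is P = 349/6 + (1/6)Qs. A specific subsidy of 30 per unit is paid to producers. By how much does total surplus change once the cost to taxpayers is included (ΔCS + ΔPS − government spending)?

Pre-subsidy: 1130/13 - (2/13)Q = 349/6 + (1/6)Q gives Q* = 89.72 and P* = 73.12.
With the subsidy, sellers receive Ps = Pb + 30 for each unit, where Pb is the price buyers pay.
On the curves, Pb = 1130/13 - (2/13)Q and Ps = 349/6 + (1/6)Q; the wedge Ps − Pb = 30 gives 349/6 + (1/6)Q − (1130/13 - (2/13)Q) = 30, so Q' = 183.32.
Then Pb = 1130/13 − (2/13)·183.32 = 58.72 and Ps = 349/6 + (1/6)·183.32 = 88.72.
ΔCS = ½(89.72 + 183.32)(73.12 − 58.72) = 1965.888; ΔPS = ½(89.72 + 183.32)(88.72 − 73.12) = 2129.712.
Government spending = 30 × 183.32 = 5499.6.
Net change = 1965.888 + 2129.712 − 5499.6 = -1404. The loss equals the DWL triangle ½·30·93.6.

Net change in total surplus = -1404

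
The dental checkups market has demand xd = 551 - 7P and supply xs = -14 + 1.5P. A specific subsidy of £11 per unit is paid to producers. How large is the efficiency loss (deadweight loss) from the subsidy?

Pre-subsidy: 551 - 7P = -14 + 1.5P gives P* = 1130/17, x* = 1457/17.
With the subsidy, sellers receive Ps = Pb + 11 for each unit, where Pb is the price buyers pay.
Supply in terms of Pb becomes xs = -14 + 1.5(Pb + 11) = 2.5 + 1.5Pb. Setting this equal to demand: 551 - 7Pb = 2.5 + 1.5Pb, so Pb = 1097/17.
Sellers receive Ps = 1097/17 + 11 = 1284/17; x' = 551 − 7·(1097/17) = 1688/17.
The subsidy expands output by 1688/17 − 1457/17 = 231/17 past the efficient level; on those units the gap between marginal cost and willingness to pay runs from 0 up to 11.
DWL = ½ × 11 × 231/17 = 2541/34.

Deadweight loss = 2541/34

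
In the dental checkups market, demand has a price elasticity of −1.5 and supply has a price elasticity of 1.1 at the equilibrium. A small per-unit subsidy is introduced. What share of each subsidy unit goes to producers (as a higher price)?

For a small subsidy around the equilibrium, the benefit split depends on the relative slopes, which at a point are proportional to the elasticities.
Buyer share = εs/(εs + |εd|) = 1.1/(1.1 + 1.5) = 11/26; seller share = |εd|/(εs + |εd|) = 15/26.
So producers capture 15/26 of the subsidy.

Producer share = 15/26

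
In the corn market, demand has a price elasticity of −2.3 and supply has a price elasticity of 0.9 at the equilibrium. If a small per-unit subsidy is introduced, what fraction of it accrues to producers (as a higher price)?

Producer share = 0.71875

For a small subsidy around the equilibrium, the benefit split depends on the relative slopes, which at a point are proportional to the elasticities.
Buyer share = εs/(εs + |εd|) = 0.9/(0.9 + 2.3) = 0.28125; seller share = |εd|/(εs + |εd|) = 0.71875.
So producers capture 0.71875 of the subsidy.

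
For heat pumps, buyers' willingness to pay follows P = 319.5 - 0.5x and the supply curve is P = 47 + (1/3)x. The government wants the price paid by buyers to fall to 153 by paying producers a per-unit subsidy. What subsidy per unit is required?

At a buyer price of 153, quantity demanded is 639 − 2·153 = 333.
Sellers supply 333 only when they receive Ps = 47 + (1/3)·333 = 158.
s = Ps − Pb = 158 − 153 = 5.

Required subsidy s = 5 per unit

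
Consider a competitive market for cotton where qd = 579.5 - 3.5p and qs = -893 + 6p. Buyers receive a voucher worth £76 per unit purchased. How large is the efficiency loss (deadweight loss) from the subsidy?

Deadweight loss = £6384

Pre-subsidy: 579.5 - 3.5p = -893 + 6p gives p* = 155, q* = 37.
With the rebate, buyers effectively pay pb = ps − 76, where ps is the price sellers receive.
Demand in terms of ps becomes qd = 579.5 − 3.5(ps − 76) = 845.5 - 3.5ps. Setting this equal to supply: 845.5 - 3.5ps = -893 + 6ps, so ps = 183.
Buyers pay pb = 183 − 76 = 107; q' = -893 + 6·183 = 205.
The subsidy expands output by 205 − 37 = 168 past the efficient level; on those units the gap between marginal cost and willingness to pay runs from 0 up to 76.
DWL = ½ × 76 × 168 = 6384.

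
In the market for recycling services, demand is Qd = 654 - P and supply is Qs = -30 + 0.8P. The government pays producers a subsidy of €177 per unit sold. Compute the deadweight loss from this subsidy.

Pre-subsidy: 654 - P = -30 + 0.8P gives P* = 380, Q* = 274.
With the subsidy, sellers receive Ps = Pb + 177 for each unit, where Pb is the price buyers pay.
Supply in terms of Pb becomes Qs = -30 + 0.8(Pb + 177) = 111.6 + 0.8Pb. Setting this equal to demand: 654 - Pb = 111.6 + 0.8Pb, so Pb = 904/3.
Sellers receive Ps = 904/3 + 177 = 1435/3; Q' = 654 − 1·(904/3) = 1058/3.
The subsidy expands output by 1058/3 − 274 = 236/3 past the efficient level; on those units the gap between marginal cost and willingness to pay runs from 0 up to 177.
DWL = ½ × 177 × 236/3 = 6962.

Deadweight loss = €6962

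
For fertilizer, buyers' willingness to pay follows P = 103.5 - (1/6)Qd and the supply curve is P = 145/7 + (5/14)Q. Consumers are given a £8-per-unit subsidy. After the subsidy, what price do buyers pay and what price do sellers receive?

Buyers pay 3283/44; sellers receive 3635/44

Pre-subsidy: 103.5 - (1/6)Q = 145/7 + (5/14)Q gives Q* = 3477/22 and P* = 3395/44.
With the rebate, buyers effectively pay Pb = Ps − 8, where Ps is the price sellers receive.
On the curves, Pb = 103.5 - (1/6)Q and Ps = 145/7 + (5/14)Q; the wedge Ps − Pb = 8 gives 145/7 + (5/14)Q − (103.5 - (1/6)Q) = 8, so Q' = 3813/22.
Then Pb = 103.5 − (1/6)·(3813/22) = 3283/44 and Ps = 145/7 + (5/14)·(3813/22) = 3635/44.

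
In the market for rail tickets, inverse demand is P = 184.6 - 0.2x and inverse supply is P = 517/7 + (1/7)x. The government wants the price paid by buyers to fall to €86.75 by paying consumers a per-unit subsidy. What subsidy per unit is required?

At a buyer price of 86.75, quantity demanded is 923 − 5·86.75 = 489.25.
Sellers supply 489.25 only when they receive Ps = 517/7 + (1/7)·489.25 = 143.75.
s = Ps − Pb = 143.75 − 86.75 = 57.

Required subsidy s = €57 per unit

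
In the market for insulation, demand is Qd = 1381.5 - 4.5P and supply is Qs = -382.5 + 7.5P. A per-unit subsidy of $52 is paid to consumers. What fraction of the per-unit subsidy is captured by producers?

Pre-subsidy: 1381.5 - 4.5P = -382.5 + 7.5P gives P* = 147, Q* = 720.
With the rebate, buyers effectively pay Pb = Ps − 52, where Ps is the price sellers receive.
Demand in terms of Ps becomes Qd = 1381.5 − 4.5(Ps − 52) = 1615.5 - 4.5Ps. Setting this equal to supply: 1615.5 - 4.5Ps = -382.5 + 7.5Ps, so Ps = 166.5.
Buyers pay Pb = 166.5 − 52 = 114.5; Q' = -382.5 + 7.5·166.5 = 866.25.
Buyers' price falls by P* − Pb = 147 − 114.5 = 32.5; sellers' price rises by Ps − P* = 166.5 − 147 = 19.5.
So producers capture 19.5/52 = 0.375 of each unit of subsidy.

Producer share = 0.375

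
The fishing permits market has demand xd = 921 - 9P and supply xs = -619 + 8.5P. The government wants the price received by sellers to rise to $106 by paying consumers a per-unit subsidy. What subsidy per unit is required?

Required subsidy s = $35 per unit

At a seller price of 106, quantity supplied is -619 + 8.5·106 = 282.
Buyers absorb 282 only when they pay Pb with 921 − 9·Pb = 282, i.e. Pb = 71.
s = Ps − Pb = 106 − 71 = 35.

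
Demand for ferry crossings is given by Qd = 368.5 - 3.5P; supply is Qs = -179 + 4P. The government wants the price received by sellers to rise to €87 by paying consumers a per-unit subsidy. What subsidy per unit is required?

Required subsidy s = €30 per unit

At a seller price of 87, quantity supplied is -179 + 4·87 = 169.
Buyers absorb 169 only when they pay Pb with 368.5 − 3.5·Pb = 169, i.e. Pb = 57.
s = Ps − Pb = 87 − 57 = 30.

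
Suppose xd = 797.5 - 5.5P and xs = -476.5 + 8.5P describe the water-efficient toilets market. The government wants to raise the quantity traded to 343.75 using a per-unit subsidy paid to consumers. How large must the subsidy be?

At x = 343.75, invert demand for the buyer price: Pb = (797.5 − 343.75)/5.5 = 82.5; invert supply for the seller price: Ps = (343.75 − (-476.5))/8.5 = 96.5.
The subsidy must fill the gap: s = Ps − Pb = 96.5 − 82.5 = 14.

Required subsidy s = 14 per unit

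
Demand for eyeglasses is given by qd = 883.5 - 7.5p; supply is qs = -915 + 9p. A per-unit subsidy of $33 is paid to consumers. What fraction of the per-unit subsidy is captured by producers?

Producer share = 5/11

Pre-subsidy: 883.5 - 7.5p = -915 + 9p gives p* = 109, q* = 66.
With the rebate, buyers effectively pay pb = ps − 33, where ps is the price sellers receive.
Demand in terms of ps becomes qd = 883.5 − 7.5(ps − 33) = 1131 - 7.5ps. Setting this equal to supply: 1131 - 7.5ps = -915 + 9ps, so ps = 124.
Buyers pay pb = 124 − 33 = 91; q' = -915 + 9·124 = 201.
Buyers' price falls by p* − pb = 109 − 91 = 18; sellers' price rises by ps − p* = 124 − 109 = 15.
So producers capture 15/33 = 5/11 of each unit of subsidy.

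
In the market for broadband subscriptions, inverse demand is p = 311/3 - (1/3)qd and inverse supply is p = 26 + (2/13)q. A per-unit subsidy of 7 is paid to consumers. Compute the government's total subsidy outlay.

Government cost = 23114/19

Pre-subsidy: 311/3 - (1/3)q = 26 + (2/13)q gives q* = 3029/19 and p* = 960/19.
With the rebate, buyers effectively pay pb = ps − 7, where ps is the price sellers receive.
On the curves, pb = 311/3 - (1/3)q and ps = 26 + (2/13)q; the wedge ps − pb = 7 gives 26 + (2/13)q − (311/3 - (1/3)q) = 7, so q' = 3302/19.
Then pb = 311/3 − (1/3)·(3302/19) = 869/19 and ps = 26 + (2/13)·(3302/19) = 1002/19.
Government outlay = subsidy × quantity = 7 × 3302/19 = 23114/19.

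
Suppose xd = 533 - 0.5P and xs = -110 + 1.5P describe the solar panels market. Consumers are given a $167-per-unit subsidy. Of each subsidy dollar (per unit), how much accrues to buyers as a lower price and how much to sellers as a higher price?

Pre-subsidy: 533 - 0.5P = -110 + 1.5P gives P* = 321.5, x* = 372.25.
With the rebate, buyers effectively pay Pb = Ps − 167, where Ps is the price sellers receive.
Demand in terms of Ps becomes xd = 533 − 0.5(Ps − 167) = 616.5 - 0.5Ps. Setting this equal to supply: 616.5 - 0.5Ps = -110 + 1.5Ps, so Ps = 363.25.
Buyers pay Pb = 363.25 − 167 = 196.25; x' = -110 + 1.5·363.25 = 434.875.
Buyers' price falls by P* − Pb = 321.5 − 196.25 = 125.25; sellers' price rises by Ps − P* = 363.25 − 321.5 = 41.75.

Buyers gain $125.25 per unit; sellers gain $41.75 per unit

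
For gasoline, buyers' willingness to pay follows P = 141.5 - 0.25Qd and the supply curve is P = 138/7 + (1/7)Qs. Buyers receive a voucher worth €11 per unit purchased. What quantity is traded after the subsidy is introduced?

Q' = 338

Pre-subsidy: 141.5 - 0.25Q = 138/7 + (1/7)Q gives Q* = 310 and P* = 64.
With the rebate, buyers effectively pay Pb = Ps − 11, where Ps is the price sellers receive.
On the curves, Pb = 141.5 - 0.25Q and Ps = 138/7 + (1/7)Q; the wedge Ps − Pb = 11 gives 138/7 + (1/7)Q − (141.5 - 0.25Q) = 11, so Q' = 338.
Then Pb = 141.5 − 0.25·338 = 57 and Ps = 138/7 + (1/7)·338 = 68.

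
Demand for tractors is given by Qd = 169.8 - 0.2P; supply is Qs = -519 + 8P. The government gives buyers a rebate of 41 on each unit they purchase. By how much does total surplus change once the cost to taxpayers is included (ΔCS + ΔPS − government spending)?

Net change in total surplus = -164

Pre-subsidy: 169.8 - 0.2P = -519 + 8P gives P* = 84, Q* = 153.
With the rebate, buyers effectively pay Pb = Ps − 41, where Ps is the price sellers receive.
Demand in terms of Ps becomes Qd = 169.8 − 0.2(Ps − 41) = 178 - 0.2Ps. Setting this equal to supply: 178 - 0.2Ps = -519 + 8Ps, so Ps = 85.
Buyers pay Pb = 85 − 41 = 44; Q' = -519 + 8·85 = 161.
ΔCS = ½(153 + 161)(84 − 44) = 6280; ΔPS = ½(153 + 161)(85 − 84) = 157.
Government spending = 41 × 161 = 6601.
Net change = 6280 + 157 − 6601 = -164. The loss equals the DWL triangle ½·41·8.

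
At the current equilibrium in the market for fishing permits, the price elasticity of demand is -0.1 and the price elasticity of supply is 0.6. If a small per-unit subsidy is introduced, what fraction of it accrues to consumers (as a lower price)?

Consumer share = 6/7

For a small subsidy around the equilibrium, the benefit split depends on the relative slopes, which at a point are proportional to the elasticities.
Buyer share = εs/(εs + |εd|) = 0.6/(0.6 + 0.1) = 6/7; seller share = |εd|/(εs + |εd|) = 1/7.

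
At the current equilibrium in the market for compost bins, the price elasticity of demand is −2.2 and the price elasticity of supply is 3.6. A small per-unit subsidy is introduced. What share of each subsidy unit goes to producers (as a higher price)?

For a small subsidy around the equilibrium, the benefit split depends on the relative slopes, which at a point are proportional to the elasticities.
Buyer share = εs/(εs + |εd|) = 3.6/(3.6 + 2.2) = 18/29; seller share = |εd|/(εs + |εd|) = 11/29.
So producers capture 11/29 of the subsidy.

Producer share = 11/29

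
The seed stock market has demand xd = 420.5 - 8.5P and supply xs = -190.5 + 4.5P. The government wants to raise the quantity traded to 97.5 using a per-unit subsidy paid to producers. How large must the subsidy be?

Required subsidy s = 26 per unit

At x = 97.5, invert demand for the buyer price: Pb = (420.5 − 97.5)/8.5 = 38; invert supply for the seller price: Ps = (97.5 − (-190.5))/4.5 = 64.
The subsidy must fill the gap: s = Ps − Pb = 64 − 38 = 26.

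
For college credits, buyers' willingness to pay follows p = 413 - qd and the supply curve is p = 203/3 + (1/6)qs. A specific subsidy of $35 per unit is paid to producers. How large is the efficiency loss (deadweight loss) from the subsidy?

Pre-subsidy: 413 - q = 203/3 + (1/6)q gives q* = 296 and p* = 117.
With the subsidy, sellers receive ps = pb + 35 for each unit, where pb is the price buyers pay.
On the curves, pb = 413 - q and ps = 203/3 + (1/6)q; the wedge ps − pb = 35 gives 203/3 + (1/6)q − (413 - q) = 35, so q' = 326.
Then pb = 413 − 1·326 = 87 and ps = 203/3 + (1/6)·326 = 122.
The subsidy expands output by 326 − 296 = 30 past the efficient level; on those units the gap between marginal cost and willingness to pay runs from 0 up to 35.
DWL = ½ × 35 × 30 = 525.

Deadweight loss = $525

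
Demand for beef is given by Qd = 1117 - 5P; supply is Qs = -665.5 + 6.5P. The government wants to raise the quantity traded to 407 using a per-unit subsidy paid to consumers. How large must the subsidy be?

Required subsidy s = 23 per unit

At Q = 407, invert demand for the buyer price: Pb = (1117 − 407)/5 = 142; invert supply for the seller price: Ps = (407 − (-665.5))/6.5 = 165.
The subsidy must fill the gap: s = Ps − Pb = 165 − 142 = 23.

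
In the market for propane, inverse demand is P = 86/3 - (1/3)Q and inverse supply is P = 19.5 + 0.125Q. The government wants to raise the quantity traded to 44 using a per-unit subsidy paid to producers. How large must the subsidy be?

At Q = 44, from the demand curve buyers pay Pb = 86/3 − (1/3)·44 = 14; from the supply curve sellers need Ps = 19.5 + 0.125·44 = 25.
The subsidy must fill the gap: s = Ps − Pb = 25 − 14 = 11.

Required subsidy s = 11 per unit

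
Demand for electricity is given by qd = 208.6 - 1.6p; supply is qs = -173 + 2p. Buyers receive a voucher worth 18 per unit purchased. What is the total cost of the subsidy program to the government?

Pre-subsidy: 208.6 - 1.6p = -173 + 2p gives p* = 106, q* = 39.
With the rebate, buyers effectively pay pb = ps − 18, where ps is the price sellers receive.
Demand in terms of ps becomes qd = 208.6 − 1.6(ps − 18) = 237.4 - 1.6ps. Setting this equal to supply: 237.4 - 1.6ps = -173 + 2ps, so ps = 114.
Buyers pay pb = 114 − 18 = 96; q' = -173 + 2·114 = 55.
Government outlay = subsidy × quantity = 18 × 55 = 990.

Government cost = 990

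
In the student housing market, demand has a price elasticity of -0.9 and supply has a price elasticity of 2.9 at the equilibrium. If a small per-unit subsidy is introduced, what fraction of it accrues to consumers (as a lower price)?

Consumer share = 29/38

For a small subsidy around the equilibrium, the benefit split depends on the relative slopes, which at a point are proportional to the elasticities.
Buyer share = εs/(εs + |εd|) = 2.9/(2.9 + 0.9) = 29/38; seller share = |εd|/(εs + |εd|) = 9/38.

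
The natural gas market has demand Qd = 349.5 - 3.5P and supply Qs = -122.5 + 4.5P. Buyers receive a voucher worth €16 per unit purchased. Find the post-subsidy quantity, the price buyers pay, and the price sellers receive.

Pre-subsidy: 349.5 - 3.5P = -122.5 + 4.5P gives P* = 59, Q* = 143.
With the rebate, buyers effectively pay Pb = Ps − 16, where Ps is the price sellers receive.
Demand in terms of Ps becomes Qd = 349.5 − 3.5(Ps − 16) = 405.5 - 3.5Ps. Setting this equal to supply: 405.5 - 3.5Ps = -122.5 + 4.5Ps, so Ps = 66.
Buyers pay Pb = 66 − 16 = 50; Q' = -122.5 + 4.5·66 = 174.5.

Q' = 174.5; buyers pay €50; sellers receive €66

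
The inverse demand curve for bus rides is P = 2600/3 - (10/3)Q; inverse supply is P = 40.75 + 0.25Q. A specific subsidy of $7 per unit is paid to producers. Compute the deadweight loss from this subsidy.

Deadweight loss = 294/43

Pre-subsidy: 2600/3 - (10/3)Q = 40.75 + 0.25Q gives Q* = 9911/43 and P* = 4230/43.
With the subsidy, sellers receive Ps = Pb + 7 for each unit, where Pb is the price buyers pay.
On the curves, Pb = 2600/3 - (10/3)Q and Ps = 40.75 + 0.25Q; the wedge Ps − Pb = 7 gives 40.75 + 0.25Q − (2600/3 - (10/3)Q) = 7, so Q' = 9995/43.
Then Pb = 2600/3 − (10/3)·(9995/43) = 3950/43 and Ps = 40.75 + 0.25·(9995/43) = 4251/43.
The subsidy expands output by 9995/43 − 9911/43 = 84/43 past the efficient level; on those units the gap between marginal cost and willingness to pay runs from 0 up to 7.
DWL = ½ × 7 × 84/43 = 294/43.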